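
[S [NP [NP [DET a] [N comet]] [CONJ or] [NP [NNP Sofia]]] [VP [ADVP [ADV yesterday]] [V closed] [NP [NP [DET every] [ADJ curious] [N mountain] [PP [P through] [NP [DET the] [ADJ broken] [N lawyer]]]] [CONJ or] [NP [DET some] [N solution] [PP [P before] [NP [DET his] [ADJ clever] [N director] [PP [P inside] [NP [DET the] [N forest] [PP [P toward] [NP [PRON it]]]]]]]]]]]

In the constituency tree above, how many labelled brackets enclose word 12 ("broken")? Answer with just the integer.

Counting open brackets not yet closed at "broken": [S [VP [NP [NP [PP [NP [ADJ = 7.

7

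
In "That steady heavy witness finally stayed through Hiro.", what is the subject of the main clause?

that steady heavy witness

In the main clause the verb is "stayed"; the NP preceding it, "that steady heavy witness", is the subject.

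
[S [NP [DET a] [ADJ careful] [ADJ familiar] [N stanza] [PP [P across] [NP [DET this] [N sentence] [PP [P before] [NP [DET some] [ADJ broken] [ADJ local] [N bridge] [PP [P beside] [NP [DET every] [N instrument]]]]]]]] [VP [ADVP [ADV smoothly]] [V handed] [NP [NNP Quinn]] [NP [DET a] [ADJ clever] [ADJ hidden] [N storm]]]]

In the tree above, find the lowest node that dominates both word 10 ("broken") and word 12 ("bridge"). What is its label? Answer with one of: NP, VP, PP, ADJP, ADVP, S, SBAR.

Word 10 lies under S → NP → PP → NP → PP → NP → ADJ; word 12 lies under S → NP → PP → NP → PP → NP → N. The lowest shared node is the NP.

NP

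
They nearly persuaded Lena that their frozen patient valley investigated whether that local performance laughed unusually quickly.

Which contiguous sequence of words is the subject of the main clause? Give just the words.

they

The subject of the main clause is the NP immediately before the verb "persuaded": "they".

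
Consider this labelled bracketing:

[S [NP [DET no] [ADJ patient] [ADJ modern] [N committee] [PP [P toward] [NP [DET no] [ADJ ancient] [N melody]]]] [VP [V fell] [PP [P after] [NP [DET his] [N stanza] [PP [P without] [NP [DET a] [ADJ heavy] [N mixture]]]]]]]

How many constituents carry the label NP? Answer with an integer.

Scanning left to right, an opening `[NP` appears at word positions 1, 6, 11, 14 — 4 in total.

4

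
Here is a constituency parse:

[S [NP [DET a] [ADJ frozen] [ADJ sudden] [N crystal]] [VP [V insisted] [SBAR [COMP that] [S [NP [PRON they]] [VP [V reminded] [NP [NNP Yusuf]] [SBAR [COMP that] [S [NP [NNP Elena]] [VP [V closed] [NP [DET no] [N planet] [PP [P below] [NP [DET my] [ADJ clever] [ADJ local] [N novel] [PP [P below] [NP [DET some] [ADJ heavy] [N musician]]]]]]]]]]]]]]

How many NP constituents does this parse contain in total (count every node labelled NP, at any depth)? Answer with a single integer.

Scanning left to right, an opening `[NP` appears at word positions 1, 7, 9, 11, 13, 16, 21 — 7 in total.

7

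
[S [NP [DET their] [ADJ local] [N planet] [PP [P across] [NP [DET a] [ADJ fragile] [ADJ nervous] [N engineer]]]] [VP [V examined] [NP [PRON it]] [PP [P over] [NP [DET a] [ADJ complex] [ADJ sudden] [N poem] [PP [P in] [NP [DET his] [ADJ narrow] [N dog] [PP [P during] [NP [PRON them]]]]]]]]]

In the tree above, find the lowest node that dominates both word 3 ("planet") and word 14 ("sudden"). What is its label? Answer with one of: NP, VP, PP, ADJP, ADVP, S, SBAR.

The smallest bracket enclosing both words is [S their local planet across a fragile nervous engineer examined it over a complex sudden poem in his narrow dog during them], so the label is S.

S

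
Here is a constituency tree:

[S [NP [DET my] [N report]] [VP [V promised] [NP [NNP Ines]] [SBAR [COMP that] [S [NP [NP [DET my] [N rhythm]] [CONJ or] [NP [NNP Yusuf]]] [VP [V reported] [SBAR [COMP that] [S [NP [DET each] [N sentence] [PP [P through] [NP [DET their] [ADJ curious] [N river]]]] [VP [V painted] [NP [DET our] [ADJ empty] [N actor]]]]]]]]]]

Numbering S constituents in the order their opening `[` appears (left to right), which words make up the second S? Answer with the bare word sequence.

my rhythm or Yusuf reported that each sentence through their curious river painted our empty actor

The S opening brackets appear, in order, over: "my report promised Ines that my rhythm or Yusuf reported that each sentence through their curious river painted our empty actor"; "my rhythm or Yusuf reported that each sentence through their curious river painted our empty actor"; "each sentence through their curious river painted our empty actor". The second one spans "my rhythm or Yusuf reported that each sentence through their curious river painted our empty actor".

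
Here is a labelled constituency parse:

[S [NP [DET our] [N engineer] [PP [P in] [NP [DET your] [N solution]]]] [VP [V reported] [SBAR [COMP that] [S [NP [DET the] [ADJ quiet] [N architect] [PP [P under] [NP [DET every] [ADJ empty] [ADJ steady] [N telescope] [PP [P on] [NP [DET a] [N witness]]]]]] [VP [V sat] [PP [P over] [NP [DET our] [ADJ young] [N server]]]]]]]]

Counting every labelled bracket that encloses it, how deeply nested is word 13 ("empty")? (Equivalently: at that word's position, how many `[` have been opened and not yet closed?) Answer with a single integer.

8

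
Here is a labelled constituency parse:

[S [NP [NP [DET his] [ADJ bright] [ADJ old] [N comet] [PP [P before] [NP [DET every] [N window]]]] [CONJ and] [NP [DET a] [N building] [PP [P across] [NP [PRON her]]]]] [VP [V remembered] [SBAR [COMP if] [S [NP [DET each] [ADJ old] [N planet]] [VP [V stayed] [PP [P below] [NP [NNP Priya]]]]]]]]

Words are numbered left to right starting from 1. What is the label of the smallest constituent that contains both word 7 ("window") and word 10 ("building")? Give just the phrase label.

Both words fall inside [NP his bright old comet before every window and a building across her] (words 1–12), and no smaller constituent contains them both. Label: NP.

NP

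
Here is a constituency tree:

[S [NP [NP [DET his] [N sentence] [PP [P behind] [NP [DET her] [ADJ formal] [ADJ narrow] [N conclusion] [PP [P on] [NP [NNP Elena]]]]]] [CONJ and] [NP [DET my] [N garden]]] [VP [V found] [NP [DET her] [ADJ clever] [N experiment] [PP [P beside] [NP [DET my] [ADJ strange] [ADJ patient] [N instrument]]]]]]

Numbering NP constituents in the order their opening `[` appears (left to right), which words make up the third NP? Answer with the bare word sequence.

her formal narrow conclusion on Elena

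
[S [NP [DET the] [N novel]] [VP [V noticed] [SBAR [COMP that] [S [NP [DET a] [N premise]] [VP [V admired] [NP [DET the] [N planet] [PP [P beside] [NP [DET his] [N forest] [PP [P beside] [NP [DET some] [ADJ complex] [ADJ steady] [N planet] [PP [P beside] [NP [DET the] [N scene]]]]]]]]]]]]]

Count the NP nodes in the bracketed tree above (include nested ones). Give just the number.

6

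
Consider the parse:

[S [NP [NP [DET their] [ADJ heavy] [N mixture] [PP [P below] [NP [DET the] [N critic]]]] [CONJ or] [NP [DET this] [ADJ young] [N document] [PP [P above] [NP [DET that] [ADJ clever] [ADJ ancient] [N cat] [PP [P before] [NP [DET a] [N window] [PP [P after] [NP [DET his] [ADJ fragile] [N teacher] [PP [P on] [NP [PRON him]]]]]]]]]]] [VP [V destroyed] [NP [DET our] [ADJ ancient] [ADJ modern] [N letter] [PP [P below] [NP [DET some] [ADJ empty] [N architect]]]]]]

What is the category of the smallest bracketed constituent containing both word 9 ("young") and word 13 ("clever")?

Both words fall inside [NP this young document above that clever ancient cat before a window after his fragile teacher on him] (words 8–24), and no smaller constituent contains them both. Label: NP.

NP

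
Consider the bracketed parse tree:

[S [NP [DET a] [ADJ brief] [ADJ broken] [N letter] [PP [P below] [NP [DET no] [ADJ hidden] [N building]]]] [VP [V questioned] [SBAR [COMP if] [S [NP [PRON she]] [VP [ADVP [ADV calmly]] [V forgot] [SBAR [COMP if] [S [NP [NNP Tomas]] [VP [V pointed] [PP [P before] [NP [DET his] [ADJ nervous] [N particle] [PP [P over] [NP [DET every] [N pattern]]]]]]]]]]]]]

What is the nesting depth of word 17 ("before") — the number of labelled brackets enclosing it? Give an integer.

Path from the root down to the word: S → VP → SBAR → S → VP → SBAR → S → VP → PP → P. That is 10 enclosing brackets.

10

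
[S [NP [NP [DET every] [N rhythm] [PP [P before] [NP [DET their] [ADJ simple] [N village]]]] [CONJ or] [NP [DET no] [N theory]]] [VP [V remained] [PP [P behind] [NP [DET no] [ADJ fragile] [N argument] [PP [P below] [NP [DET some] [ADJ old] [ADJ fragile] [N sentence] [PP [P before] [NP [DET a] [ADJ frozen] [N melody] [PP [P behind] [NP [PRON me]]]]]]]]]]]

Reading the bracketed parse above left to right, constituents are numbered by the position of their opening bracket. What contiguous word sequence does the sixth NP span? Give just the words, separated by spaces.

some old fragile sentence before a frozen melody behind me

In left-to-right order the NP constituents are "every rhythm before their simple village or no theory"; "every rhythm before their simple village"; "their simple village"; "no theory"; "no fragile argument below some old fragile sentence before a frozen melody behind me"; "some old fragile sentence before a frozen melody behind me"; "a frozen melody behind me"; "me". Number 6 is "some old fragile sentence before a frozen melody behind me".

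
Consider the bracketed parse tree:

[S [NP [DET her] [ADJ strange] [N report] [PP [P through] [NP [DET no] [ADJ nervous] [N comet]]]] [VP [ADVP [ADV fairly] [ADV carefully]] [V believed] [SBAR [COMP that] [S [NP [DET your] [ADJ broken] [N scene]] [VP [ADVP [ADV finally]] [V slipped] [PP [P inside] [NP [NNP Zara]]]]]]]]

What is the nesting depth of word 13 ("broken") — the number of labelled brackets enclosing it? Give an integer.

Path from the root down to the word: S → VP → SBAR → S → NP → ADJ. That is 6 enclosing brackets.

6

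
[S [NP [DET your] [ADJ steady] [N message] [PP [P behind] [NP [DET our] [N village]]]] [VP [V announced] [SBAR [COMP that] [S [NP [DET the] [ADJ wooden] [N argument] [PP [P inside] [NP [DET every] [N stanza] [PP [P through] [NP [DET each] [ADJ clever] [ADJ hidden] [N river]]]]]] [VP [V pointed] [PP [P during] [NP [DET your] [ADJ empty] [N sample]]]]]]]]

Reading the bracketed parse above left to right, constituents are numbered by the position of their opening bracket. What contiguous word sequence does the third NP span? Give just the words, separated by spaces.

the wooden argument inside every stanza through each clever hidden river

In left-to-right order the NP constituents are "your steady message behind our village"; "our village"; "the wooden argument inside every stanza through each clever hidden river"; "every stanza through each clever hidden river"; "each clever hidden river"; "your empty sample". Number 3 is "the wooden argument inside every stanza through each clever hidden river".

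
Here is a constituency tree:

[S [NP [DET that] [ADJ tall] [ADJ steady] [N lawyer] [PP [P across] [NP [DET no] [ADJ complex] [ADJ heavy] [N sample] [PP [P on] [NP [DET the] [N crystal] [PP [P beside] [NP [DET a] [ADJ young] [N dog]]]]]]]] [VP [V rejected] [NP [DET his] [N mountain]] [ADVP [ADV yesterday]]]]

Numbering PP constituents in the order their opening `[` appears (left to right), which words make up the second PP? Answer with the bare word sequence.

The PP opening brackets appear, in order, over: "across no complex heavy sample on the crystal beside a young dog"; "on the crystal beside a young dog"; "beside a young dog". The second one spans "on the crystal beside a young dog".

on the crystal beside a young dog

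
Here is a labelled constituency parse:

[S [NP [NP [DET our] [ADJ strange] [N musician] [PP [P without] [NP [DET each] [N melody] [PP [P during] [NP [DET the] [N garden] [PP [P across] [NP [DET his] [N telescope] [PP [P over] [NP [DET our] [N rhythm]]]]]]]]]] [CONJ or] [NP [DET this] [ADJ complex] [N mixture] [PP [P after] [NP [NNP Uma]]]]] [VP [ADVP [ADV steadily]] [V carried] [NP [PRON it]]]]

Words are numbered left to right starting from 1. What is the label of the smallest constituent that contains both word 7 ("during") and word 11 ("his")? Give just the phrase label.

PP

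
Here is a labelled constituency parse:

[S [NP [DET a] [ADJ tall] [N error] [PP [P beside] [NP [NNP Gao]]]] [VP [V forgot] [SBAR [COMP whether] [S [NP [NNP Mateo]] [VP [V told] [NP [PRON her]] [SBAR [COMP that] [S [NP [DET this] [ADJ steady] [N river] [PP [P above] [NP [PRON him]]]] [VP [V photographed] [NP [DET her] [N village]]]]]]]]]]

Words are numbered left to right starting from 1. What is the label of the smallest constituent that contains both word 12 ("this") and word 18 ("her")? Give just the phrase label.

S

The smallest bracket enclosing both words is [S this steady river above him photographed her village], so the label is S.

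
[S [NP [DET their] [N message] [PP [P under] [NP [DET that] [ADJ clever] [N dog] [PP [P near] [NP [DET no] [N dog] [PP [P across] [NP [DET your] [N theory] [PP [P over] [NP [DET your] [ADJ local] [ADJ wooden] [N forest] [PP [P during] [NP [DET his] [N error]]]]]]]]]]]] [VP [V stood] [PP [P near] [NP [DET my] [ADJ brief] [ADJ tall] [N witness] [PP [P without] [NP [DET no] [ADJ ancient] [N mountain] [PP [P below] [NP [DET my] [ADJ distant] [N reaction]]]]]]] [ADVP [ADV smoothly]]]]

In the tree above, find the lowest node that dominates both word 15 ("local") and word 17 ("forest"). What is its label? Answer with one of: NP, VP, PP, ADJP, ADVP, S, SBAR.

NP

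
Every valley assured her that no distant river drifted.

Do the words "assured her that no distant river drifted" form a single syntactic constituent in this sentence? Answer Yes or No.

Yes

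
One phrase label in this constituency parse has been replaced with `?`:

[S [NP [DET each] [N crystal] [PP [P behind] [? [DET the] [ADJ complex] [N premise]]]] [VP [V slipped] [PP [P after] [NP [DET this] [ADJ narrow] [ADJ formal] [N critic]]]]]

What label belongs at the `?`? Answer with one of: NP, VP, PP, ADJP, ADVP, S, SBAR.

NP

A constituent whose immediate children are DET 'the', ADJ 'complex', N 'premise' is a noun phrase: NP.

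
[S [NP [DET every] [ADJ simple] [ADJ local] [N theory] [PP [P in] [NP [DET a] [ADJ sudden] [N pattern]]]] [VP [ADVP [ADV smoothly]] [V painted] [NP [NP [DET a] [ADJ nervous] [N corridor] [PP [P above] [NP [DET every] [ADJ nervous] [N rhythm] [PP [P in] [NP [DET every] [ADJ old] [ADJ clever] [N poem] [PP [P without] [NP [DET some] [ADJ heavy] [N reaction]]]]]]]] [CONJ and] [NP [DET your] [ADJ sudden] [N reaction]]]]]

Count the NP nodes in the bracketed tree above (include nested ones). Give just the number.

8

Listing each NP by its span: [NP every simple local theory in a sudden pattern]; [NP a sudden pattern]; [NP a nervous corridor above every nervous rhythm in every old clever poem without some heavy reaction and your sudden reaction]; [NP a nervous corridor above every nervous rhythm in every old clever poem without some heavy reaction]; [NP every nervous rhythm in every old clever poem without some heavy reaction]; [NP every old clever poem without some heavy reaction] … — that makes 8.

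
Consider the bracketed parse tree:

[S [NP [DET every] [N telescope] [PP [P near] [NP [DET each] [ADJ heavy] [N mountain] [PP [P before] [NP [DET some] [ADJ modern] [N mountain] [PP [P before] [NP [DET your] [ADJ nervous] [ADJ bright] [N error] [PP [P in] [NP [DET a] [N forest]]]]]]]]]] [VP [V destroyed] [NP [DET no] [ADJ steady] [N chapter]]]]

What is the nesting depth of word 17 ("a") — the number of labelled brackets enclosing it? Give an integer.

Path from the root down to the word: S → NP → PP → NP → PP → NP → PP → NP → PP → NP → DET. That is 11 enclosing brackets.

11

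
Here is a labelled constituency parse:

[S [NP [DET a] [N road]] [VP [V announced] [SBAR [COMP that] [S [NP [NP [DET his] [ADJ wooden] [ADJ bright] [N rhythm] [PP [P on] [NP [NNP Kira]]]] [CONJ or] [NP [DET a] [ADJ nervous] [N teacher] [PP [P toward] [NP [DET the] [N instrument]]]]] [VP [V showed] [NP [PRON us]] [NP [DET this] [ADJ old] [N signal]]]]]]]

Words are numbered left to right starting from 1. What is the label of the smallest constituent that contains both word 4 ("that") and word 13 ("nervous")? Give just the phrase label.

SBAR

Word 4 lies under S → VP → SBAR → COMP; word 13 lies under S → VP → SBAR → S → NP → NP → ADJ. The lowest shared node is the SBAR.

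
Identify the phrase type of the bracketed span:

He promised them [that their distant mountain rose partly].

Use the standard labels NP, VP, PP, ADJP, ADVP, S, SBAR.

SBAR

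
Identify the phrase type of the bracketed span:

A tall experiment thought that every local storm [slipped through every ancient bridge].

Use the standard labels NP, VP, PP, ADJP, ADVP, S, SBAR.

The bracketed span "slipped through every ancient bridge" is headed by "slipped", making it a verb phrase (VP).

VP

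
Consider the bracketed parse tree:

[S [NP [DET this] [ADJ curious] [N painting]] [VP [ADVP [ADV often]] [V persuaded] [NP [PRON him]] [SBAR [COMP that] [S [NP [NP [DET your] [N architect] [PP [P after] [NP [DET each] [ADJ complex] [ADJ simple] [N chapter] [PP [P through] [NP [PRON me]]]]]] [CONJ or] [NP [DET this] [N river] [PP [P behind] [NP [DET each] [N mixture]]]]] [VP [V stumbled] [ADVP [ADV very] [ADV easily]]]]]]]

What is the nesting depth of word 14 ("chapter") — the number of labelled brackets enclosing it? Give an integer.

9

Counting open brackets not yet closed at "chapter": [S [VP [SBAR [S [NP [NP [PP [NP [N = 9.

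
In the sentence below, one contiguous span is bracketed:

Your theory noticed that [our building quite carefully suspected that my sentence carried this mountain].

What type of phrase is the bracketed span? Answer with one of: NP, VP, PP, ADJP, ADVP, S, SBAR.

S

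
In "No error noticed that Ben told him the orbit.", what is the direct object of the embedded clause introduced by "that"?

the orbit

"told" heads the VP of the embedded clause introduced by "that", and "the orbit" is its direct object.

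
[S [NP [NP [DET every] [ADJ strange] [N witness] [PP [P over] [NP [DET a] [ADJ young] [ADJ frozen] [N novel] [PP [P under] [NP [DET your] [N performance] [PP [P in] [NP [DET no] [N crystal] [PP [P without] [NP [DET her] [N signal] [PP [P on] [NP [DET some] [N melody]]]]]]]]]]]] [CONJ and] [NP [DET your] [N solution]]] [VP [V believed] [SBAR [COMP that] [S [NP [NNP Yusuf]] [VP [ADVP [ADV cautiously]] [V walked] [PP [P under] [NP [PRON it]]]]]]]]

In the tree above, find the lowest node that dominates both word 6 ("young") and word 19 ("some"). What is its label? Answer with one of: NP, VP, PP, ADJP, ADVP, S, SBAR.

NP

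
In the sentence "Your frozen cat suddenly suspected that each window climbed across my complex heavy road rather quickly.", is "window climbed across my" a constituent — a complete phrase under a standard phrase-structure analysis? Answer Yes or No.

No

"window" belongs to the noun phrase "each window" while "my" belongs to the verb phrase "climbed across my complex heavy road rather quickly"; a span that runs across that boundary is not a single phrase.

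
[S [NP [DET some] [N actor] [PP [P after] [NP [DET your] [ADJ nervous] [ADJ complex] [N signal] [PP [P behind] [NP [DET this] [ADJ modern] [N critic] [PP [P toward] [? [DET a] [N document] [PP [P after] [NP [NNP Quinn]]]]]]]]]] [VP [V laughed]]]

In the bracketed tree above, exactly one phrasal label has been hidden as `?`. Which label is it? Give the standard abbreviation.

NP

The `?` node immediately contains: DET 'a', N 'document', PP. That is the internal structure of a noun phrase, so the label is NP.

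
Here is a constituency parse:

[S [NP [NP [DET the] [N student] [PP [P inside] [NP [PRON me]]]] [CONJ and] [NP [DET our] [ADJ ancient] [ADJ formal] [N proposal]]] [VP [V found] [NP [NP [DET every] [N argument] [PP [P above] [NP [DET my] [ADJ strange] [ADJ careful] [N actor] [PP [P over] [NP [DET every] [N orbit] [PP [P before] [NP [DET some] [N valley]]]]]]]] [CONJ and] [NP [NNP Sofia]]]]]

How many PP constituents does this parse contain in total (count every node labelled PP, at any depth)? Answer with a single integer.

Listing each PP by its span: [PP inside me]; [PP above my strange careful actor over every orbit before some valley]; [PP over every orbit before some valley]; [PP before some valley] — that makes 4.

4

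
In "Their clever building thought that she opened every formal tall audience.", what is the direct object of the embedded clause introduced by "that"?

Within the embedded clause introduced by "that", the direct object of "opened" is "every formal tall audience".

every formal tall audience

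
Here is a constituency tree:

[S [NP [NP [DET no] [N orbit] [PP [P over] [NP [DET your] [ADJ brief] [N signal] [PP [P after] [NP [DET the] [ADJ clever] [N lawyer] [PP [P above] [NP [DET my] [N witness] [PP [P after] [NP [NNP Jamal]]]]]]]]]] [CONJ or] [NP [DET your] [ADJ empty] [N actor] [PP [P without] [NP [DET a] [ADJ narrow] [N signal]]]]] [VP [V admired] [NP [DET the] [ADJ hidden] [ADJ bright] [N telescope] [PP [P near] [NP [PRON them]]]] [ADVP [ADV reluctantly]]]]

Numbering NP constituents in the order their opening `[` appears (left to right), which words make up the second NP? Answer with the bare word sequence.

no orbit over your brief signal after the clever lawyer above my witness after Jamal

In left-to-right order the NP constituents are "no orbit over your brief signal after the clever lawyer above my witness after Jamal or your empty actor without a narrow signal"; "no orbit over your brief signal after the clever lawyer above my witness after Jamal"; "your brief signal after the clever lawyer above my witness after Jamal"; "the clever lawyer above my witness after Jamal"; "my witness after Jamal"; "Jamal"; "your empty actor without a narrow signal"; "a narrow signal"; "the hidden bright telescope near them"; "them". Number 2 is "no orbit over your brief signal after the clever lawyer above my witness after Jamal".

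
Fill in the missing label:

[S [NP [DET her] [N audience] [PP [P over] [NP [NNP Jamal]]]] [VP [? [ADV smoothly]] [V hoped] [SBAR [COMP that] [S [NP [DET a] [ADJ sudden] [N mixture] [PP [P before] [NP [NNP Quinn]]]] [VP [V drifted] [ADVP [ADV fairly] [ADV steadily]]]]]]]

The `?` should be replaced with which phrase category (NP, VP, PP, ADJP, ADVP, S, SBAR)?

Looking at what the `?` directly dominates — ADV 'smoothly' — this is an adverb phrase (ADVP).

ADVP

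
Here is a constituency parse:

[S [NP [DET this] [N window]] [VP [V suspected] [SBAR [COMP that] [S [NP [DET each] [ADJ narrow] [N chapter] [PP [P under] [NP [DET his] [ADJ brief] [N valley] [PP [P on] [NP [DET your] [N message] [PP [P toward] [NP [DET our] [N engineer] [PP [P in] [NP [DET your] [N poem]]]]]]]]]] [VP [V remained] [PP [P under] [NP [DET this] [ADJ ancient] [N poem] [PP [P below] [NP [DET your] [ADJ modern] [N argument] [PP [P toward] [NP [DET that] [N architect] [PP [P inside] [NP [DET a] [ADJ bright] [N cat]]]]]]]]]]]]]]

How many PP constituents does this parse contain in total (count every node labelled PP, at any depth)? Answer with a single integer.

8

The PP constituents are: [PP under his brief valley on your message toward our engineer in your poem]; [PP on your message toward our engineer in your poem]; [PP toward our engineer in your poem]; [PP in your poem]; [PP under this ancient poem below your modern argument toward that architect inside a bright cat]; [PP below your modern argument toward that architect inside a bright cat] …. Total: 8.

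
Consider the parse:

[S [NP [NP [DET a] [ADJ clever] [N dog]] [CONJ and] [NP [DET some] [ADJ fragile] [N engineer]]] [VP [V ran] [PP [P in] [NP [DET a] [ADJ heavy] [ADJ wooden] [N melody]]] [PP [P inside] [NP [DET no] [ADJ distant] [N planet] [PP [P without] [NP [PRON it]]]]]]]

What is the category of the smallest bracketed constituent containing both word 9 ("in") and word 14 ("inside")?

Word 9 lies under S → VP → PP → P; word 14 lies under S → VP → PP → P. The lowest shared node is the VP.

VP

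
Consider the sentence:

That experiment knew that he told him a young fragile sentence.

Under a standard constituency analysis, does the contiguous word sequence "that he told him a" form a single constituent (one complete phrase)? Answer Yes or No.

The smallest constituent containing the whole sequence is the subordinate clause [SBAR that he told him a young fragile sentence], but the sequence is only part of it — it straddles the boundary between complementizer "that" and clause "he told him a young fragile sentence".

No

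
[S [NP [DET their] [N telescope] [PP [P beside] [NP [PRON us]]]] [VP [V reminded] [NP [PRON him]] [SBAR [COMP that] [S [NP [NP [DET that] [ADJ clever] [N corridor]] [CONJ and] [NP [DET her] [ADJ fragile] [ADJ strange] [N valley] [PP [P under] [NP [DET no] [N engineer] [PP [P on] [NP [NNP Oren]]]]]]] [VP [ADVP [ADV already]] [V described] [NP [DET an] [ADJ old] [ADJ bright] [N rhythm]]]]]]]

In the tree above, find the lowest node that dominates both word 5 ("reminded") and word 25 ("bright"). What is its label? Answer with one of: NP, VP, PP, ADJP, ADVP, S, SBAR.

VP

Both words fall inside [VP reminded him that that clever corridor and her fragile strange valley under no engineer on Oren already described an old bright rhythm] (words 5–26), and no smaller constituent contains them both. Label: VP.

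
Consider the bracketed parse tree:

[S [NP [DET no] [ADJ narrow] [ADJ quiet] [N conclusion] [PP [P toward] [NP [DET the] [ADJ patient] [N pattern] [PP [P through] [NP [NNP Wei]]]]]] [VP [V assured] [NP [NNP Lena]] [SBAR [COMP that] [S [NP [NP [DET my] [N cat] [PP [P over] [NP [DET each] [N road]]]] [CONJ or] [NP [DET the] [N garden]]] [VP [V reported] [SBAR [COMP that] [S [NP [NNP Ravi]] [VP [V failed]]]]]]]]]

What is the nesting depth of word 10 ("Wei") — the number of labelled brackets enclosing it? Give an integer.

7

The word sits inside NNP, which is inside NP, inside PP, inside NP, inside PP, inside NP, inside S — 7 brackets in all.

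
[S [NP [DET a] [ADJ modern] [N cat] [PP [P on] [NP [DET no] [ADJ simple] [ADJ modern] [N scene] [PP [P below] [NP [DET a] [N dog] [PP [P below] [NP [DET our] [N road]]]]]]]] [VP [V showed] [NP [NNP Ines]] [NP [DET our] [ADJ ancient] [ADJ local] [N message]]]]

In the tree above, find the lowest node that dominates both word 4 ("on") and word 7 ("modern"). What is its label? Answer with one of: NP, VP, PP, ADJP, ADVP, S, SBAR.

PP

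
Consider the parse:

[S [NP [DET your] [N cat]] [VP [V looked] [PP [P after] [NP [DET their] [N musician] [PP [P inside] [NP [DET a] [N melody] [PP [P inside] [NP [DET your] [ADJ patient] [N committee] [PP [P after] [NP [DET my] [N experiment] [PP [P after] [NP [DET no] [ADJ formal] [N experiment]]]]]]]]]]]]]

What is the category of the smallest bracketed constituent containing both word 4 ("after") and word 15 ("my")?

Both words fall inside [PP after their musician inside a melody inside your patient committee after my experiment after no formal experiment] (words 4–20), and no smaller constituent contains them both. Label: PP.

PP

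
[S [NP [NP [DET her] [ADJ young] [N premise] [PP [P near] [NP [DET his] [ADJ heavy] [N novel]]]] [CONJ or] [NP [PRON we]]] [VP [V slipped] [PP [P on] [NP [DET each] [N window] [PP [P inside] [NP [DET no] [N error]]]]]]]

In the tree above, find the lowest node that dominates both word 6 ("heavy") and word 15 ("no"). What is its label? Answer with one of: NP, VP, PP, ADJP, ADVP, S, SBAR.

S

Both words fall inside [S her young premise near his heavy novel or we slipped on each window inside no error] (words 1–16), and no smaller constituent contains them both. Label: S.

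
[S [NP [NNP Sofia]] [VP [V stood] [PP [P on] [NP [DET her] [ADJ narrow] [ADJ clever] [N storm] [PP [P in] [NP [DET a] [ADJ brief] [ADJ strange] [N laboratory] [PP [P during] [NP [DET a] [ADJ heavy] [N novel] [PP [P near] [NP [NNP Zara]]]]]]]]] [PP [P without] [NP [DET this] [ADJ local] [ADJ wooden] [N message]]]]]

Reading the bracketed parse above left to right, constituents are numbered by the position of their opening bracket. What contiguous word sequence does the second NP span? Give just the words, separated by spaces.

her narrow clever storm in a brief strange laboratory during a heavy novel near Zara

The NP opening brackets appear, in order, over: "Sofia"; "her narrow clever storm in a brief strange laboratory during a heavy novel near Zara"; "a brief strange laboratory during a heavy novel near Zara"; "a heavy novel near Zara"; "Zara"; "this local wooden message". The second one spans "her narrow clever storm in a brief strange laboratory during a heavy novel near Zara".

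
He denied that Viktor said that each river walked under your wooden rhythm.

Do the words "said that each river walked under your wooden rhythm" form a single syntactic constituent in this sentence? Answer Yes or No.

These words form the whole verb phrase headed by "said", so yes — one constituent.

Yes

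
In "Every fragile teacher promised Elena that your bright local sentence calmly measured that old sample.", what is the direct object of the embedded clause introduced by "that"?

that old sample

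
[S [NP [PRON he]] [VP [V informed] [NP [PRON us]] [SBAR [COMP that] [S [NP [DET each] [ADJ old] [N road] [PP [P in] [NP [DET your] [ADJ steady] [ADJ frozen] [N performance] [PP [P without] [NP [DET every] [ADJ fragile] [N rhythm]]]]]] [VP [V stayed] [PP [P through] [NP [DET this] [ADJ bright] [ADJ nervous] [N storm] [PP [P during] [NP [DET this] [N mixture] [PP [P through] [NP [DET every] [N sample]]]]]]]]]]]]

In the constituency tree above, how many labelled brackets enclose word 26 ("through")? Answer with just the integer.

11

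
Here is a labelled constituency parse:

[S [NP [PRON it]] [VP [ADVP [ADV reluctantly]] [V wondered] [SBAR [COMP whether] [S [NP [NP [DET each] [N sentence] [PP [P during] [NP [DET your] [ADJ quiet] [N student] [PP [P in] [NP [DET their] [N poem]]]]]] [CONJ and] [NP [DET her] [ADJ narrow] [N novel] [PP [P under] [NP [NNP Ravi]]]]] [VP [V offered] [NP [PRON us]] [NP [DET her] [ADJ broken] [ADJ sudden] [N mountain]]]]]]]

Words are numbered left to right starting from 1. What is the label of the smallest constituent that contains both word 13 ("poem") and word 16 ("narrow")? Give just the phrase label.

NP

Word 13 lies under S → VP → SBAR → S → NP → NP → PP → NP → PP → NP → N; word 16 lies under S → VP → SBAR → S → NP → NP → ADJ. The lowest shared node is the NP.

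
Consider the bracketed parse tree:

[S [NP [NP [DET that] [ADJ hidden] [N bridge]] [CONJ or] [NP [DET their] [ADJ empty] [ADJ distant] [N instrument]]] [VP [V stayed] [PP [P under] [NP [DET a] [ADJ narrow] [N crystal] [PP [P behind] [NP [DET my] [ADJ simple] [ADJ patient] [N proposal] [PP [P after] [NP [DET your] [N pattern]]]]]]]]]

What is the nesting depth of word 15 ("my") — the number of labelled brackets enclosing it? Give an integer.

7

The word sits inside DET, which is inside NP, inside PP, inside NP, inside PP, inside VP, inside S — 7 brackets in all.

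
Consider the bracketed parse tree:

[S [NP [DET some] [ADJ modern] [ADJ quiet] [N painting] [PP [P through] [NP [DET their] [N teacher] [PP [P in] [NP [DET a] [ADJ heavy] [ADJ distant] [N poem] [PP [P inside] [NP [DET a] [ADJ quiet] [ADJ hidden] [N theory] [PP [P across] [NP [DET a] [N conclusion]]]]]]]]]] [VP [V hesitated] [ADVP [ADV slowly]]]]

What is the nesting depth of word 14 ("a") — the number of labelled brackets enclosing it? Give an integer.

9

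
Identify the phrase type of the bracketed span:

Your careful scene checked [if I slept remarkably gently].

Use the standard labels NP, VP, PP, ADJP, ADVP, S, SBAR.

"if" is the head of the bracketed span, so the span is a subordinate clause: SBAR.

SBAR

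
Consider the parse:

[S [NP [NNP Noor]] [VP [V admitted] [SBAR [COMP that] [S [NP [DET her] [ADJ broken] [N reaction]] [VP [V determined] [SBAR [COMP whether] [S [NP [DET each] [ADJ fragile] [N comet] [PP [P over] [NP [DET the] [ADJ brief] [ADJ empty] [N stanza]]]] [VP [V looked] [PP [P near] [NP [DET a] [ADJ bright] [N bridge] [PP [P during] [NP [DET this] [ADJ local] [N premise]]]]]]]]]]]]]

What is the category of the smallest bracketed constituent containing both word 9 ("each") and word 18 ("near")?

Both words fall inside [S each fragile comet over the brief empty stanza looked near a bright bridge during this local premise] (words 9–25), and no smaller constituent contains them both. Label: S.

S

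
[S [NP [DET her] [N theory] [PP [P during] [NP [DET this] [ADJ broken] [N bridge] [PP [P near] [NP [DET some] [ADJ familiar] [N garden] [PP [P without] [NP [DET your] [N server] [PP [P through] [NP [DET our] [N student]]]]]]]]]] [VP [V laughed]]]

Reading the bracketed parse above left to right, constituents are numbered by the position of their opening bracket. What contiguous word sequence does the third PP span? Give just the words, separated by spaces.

without your server through our student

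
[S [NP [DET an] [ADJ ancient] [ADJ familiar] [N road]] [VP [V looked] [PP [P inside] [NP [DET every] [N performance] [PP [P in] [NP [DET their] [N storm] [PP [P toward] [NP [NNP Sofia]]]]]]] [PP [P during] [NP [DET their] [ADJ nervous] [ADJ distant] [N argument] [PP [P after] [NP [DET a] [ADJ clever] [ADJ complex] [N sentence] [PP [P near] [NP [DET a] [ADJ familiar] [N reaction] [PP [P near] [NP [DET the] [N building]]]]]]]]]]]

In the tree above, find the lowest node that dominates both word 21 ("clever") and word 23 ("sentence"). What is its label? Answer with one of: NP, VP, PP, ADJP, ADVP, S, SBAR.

NP

Word 21 lies under S → VP → PP → NP → PP → NP → ADJ; word 23 lies under S → VP → PP → NP → PP → NP → N. The lowest shared node is the NP.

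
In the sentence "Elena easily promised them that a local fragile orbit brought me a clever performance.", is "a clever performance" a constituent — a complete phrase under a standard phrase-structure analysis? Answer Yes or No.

The sequence corresponds to a single NP node — the noun phrase "a clever performance".

Yes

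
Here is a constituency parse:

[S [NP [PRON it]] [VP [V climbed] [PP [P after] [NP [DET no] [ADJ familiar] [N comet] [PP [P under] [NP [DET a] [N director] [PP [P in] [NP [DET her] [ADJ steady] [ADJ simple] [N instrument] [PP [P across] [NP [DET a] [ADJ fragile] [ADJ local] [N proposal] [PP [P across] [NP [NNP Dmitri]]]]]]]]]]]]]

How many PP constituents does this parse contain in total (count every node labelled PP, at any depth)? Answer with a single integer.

5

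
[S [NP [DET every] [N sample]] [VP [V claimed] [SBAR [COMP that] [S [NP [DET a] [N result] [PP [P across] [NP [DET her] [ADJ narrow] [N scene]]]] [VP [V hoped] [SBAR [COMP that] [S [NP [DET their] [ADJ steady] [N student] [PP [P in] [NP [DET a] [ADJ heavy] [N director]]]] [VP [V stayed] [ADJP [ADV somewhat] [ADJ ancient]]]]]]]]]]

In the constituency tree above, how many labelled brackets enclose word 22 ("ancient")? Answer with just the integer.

The word sits inside ADJ, which is inside ADJP, inside VP, inside S, inside SBAR, inside VP, inside S, inside SBAR, inside VP, inside S — 10 brackets in all.

10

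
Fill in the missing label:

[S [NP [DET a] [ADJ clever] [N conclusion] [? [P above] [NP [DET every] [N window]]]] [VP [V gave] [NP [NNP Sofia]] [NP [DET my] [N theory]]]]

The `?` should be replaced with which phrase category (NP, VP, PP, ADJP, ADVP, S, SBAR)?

Looking at what the `?` directly dominates — P 'above', NP — this is a prepositional phrase (PP).

PP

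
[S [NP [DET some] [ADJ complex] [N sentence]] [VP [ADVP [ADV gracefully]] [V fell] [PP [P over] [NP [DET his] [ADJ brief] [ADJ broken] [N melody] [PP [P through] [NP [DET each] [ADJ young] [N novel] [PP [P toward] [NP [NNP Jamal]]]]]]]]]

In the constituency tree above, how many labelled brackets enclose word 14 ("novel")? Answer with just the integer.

7

Counting open brackets not yet closed at "novel": [S [VP [PP [NP [PP [NP [N = 7.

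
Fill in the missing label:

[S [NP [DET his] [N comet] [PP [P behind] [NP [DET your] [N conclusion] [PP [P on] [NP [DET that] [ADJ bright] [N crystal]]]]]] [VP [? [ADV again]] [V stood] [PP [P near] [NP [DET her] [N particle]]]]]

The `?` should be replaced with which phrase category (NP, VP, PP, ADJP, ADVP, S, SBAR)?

ADVP

A constituent whose immediate children are ADV 'again' is an adverb phrase: ADVP.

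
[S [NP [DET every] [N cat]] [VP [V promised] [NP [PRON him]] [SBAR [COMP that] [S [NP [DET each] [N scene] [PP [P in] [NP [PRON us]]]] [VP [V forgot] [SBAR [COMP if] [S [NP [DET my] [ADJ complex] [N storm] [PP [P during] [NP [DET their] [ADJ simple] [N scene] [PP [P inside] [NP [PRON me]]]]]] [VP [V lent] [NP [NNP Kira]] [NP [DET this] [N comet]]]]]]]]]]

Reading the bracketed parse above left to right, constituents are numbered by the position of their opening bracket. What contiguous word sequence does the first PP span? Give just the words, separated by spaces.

Opening `[PP` markers occur at word positions 8, 15, 19; the first of these opens the constituent [PP in us].

in us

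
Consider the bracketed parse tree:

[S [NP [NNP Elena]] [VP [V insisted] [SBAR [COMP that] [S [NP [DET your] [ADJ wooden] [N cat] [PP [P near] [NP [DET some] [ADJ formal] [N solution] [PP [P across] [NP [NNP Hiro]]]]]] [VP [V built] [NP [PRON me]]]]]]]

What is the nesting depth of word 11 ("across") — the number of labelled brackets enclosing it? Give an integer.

Path from the root down to the word: S → VP → SBAR → S → NP → PP → NP → PP → P. That is 9 enclosing brackets.

9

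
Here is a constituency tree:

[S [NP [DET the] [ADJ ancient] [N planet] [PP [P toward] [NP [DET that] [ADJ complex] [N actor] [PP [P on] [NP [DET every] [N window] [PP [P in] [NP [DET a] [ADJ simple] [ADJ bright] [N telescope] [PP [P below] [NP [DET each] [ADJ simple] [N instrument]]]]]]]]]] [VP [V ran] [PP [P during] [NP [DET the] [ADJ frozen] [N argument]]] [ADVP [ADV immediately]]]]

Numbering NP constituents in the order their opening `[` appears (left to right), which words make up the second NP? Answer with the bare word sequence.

that complex actor on every window in a simple bright telescope below each simple instrument

The NP opening brackets appear, in order, over: "the ancient planet toward that complex actor on every window in a simple bright telescope below each simple instrument"; "that complex actor on every window in a simple bright telescope below each simple instrument"; "every window in a simple bright telescope below each simple instrument"; "a simple bright telescope below each simple instrument"; "each simple instrument"; "the frozen argument". The second one spans "that complex actor on every window in a simple bright telescope below each simple instrument".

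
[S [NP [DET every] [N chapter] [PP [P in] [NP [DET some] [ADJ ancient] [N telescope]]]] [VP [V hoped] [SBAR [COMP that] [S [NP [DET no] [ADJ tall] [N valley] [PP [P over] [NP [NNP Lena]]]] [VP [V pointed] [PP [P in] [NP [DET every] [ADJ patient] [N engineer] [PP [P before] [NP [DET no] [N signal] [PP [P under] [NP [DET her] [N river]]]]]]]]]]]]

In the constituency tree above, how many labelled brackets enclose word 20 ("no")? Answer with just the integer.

10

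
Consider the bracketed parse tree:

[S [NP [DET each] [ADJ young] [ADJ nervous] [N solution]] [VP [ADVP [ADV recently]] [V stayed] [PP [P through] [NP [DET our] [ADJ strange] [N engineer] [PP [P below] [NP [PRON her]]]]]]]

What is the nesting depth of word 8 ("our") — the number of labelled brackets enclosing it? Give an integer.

Counting open brackets not yet closed at "our": [S [VP [PP [NP [DET = 5.

5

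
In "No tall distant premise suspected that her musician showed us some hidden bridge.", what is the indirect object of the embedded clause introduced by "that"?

us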